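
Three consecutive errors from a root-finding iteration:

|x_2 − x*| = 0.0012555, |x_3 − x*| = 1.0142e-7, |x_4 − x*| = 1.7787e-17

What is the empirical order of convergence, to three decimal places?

2.384

p ≈ ln(|x_4 − x*|/|x_3 − x*|) / ln(|x_3 − x*|/|x_2 − x*|)
  = ln(1.7787e-17/1.0142e-7) / ln(1.0142e-7/0.0012555)
  = ln(1.7538e-10) / ln(8.07806e-05)
  = -22.464066 / -9.423774 ≈ 2.383765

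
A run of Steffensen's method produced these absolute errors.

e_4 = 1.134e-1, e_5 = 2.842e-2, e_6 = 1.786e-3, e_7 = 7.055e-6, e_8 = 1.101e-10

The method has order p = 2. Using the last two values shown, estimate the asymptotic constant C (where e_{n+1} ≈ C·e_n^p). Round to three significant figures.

2.21

C ≈ e_8 / e_7^2
  = 1.101e-10 / (7.055e-6)^2
  = 1.101e-10 / 4.9773e-11 ≈ 2.212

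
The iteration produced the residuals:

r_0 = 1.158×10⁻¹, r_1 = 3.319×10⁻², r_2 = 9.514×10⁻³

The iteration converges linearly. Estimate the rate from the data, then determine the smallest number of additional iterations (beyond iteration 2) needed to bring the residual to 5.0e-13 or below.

19

Rate ρ ≈ r_2/r_1 = 9.514×10⁻³/3.319×10⁻² = 0.2867.
After j more steps, r_{2+j} ≈ 9.514×10⁻³·ρ^j; need ρ^j ≤ 5.0e-13/9.514×10⁻³ = 5.25541e-11.
j ≥ ln(5.25541e-11)/ln(0.2867) = -23.6692/-1.24932 = 18.946.
So 19 more iterations are needed.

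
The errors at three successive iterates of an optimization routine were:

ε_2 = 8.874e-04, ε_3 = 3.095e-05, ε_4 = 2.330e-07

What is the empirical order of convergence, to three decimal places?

p ≈ ln(ε_4/ε_3) / ln(ε_3/ε_2)
  = ln(2.330e-07/3.095e-05) / ln(3.095e-05/8.874e-04)
  = ln(0.00752827) / ln(0.0348772)
  = -4.889090 / -3.355922 ≈ 1.456854

1.457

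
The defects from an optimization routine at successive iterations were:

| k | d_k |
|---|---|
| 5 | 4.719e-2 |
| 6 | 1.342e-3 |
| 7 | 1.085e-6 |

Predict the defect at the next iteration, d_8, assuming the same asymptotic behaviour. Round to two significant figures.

7.1e-13

First estimate the order: p ≈ ln(d_7/d_6) / ln(d_6/d_5) = ln(1.085e-6/1.342e-3)/ln(1.342e-3/4.719e-2) = ln(0.000808495)/ln(0.0284382) ≈ 2.0001.
Then d_8 ≈ d_7·(d_7/d_6)^p = 1.085e-6·(0.000808495)^2.0001 = 1.085e-6·6.53199e-07 ≈ 7.087e-13.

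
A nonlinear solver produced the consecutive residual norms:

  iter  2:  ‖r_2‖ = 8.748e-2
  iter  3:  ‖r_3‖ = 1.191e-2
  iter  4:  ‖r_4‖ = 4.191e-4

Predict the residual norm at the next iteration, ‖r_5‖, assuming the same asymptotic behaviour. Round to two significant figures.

1.5e-6

First estimate the order: p ≈ ln(‖r_4‖/‖r_3‖) / ln(‖r_3‖/‖r_2‖) = ln(4.191e-4/1.191e-2)/ln(1.191e-2/8.748e-2) = ln(0.0351889)/ln(0.136145) ≈ 1.6785.
Then ‖r_5‖ ≈ ‖r_4‖·(‖r_4‖/‖r_3‖)^p = 4.191e-4·(0.0351889)^1.6785 = 4.191e-4·0.00363197 ≈ 1.522e-06.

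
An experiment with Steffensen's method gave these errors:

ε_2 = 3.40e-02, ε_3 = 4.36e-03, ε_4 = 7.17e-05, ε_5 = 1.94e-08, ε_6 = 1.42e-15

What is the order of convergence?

Consecutive ratios: ε_6/ε_5 = 1.42e-15/1.94e-08 = 7.31959e-08, ε_5/ε_4 = 1.94e-08/7.17e-05 = 0.000270572.
p ≈ ln(7.31959e-08)/ln(0.000270572) = -16.4301/-8.2150 ≈ 2.00.
So the convergence is quadratic (order 2).

2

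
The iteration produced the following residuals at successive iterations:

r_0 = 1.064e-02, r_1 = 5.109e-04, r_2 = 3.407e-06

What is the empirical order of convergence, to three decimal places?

p ≈ ln(r_2/r_1) / ln(r_1/r_0)
  = ln(3.407e-06/5.109e-04) / ln(5.109e-04/1.064e-02)
  = ln(0.00666862) / ln(0.0480169)
  = -5.010342 / -3.036202 ≈ 1.650200

1.650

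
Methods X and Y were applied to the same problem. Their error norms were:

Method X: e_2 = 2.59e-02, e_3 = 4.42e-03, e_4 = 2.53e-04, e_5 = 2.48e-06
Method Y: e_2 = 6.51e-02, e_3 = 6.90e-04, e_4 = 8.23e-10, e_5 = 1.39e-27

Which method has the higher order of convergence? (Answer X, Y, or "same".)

Y

Method X: p ≈ ln(2.48e-06/2.53e-04)/ln(2.53e-04/4.42e-03) ≈ 1.62.
Method Y: p ≈ ln(1.39e-27/8.23e-10)/ln(8.23e-10/6.90e-04) ≈ 3.00.
Method Y has the higher order (≈3.0 vs ≈1.6).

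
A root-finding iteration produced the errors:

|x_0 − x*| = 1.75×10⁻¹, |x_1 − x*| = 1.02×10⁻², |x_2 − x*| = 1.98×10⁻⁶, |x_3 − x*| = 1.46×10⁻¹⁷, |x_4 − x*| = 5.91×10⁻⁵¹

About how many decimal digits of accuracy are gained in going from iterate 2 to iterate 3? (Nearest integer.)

11

Digits gained ≈ log₁₀(|x_2 − x*|/|x_3 − x*|) = log₁₀(1.98×10⁻⁶/1.46×10⁻¹⁷) = log₁₀(1.35616e+11) ≈ 11.132.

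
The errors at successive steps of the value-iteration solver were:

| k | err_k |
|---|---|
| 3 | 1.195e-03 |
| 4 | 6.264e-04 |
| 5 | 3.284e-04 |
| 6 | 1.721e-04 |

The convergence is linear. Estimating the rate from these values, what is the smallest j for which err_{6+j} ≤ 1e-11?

Rate ρ ≈ err_6/err_5 = 1.721e-04/3.284e-04 = 0.5241.
After j more steps, err_{6+j} ≈ 1.721e-04·ρ^j; need ρ^j ≤ 1e-11/1.721e-04 = 5.81058e-08.
j ≥ ln(5.81058e-08)/ln(0.5241) = -16.6610/-0.64607 = 25.788.
So 26 more iterations are needed.

26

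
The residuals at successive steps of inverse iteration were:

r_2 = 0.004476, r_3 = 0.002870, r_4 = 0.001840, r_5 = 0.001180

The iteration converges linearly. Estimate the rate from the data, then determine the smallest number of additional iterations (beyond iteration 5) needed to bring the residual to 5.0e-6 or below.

13

Rate ρ ≈ r_5/r_4 = 0.001180/0.001840 = 0.6413.
After j more steps, r_{5+j} ≈ 0.001180·ρ^j; need ρ^j ≤ 5.0e-6/0.001180 = 0.00423729.
j ≥ ln(0.00423729)/ln(0.6413) = -5.4638/-0.44426 = 12.299.
So 13 more iterations are needed.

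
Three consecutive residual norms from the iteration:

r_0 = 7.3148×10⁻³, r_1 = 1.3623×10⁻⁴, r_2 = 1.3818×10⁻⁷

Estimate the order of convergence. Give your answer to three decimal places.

1.731

p ≈ ln(r_2/r_1) / ln(r_1/r_0)
  = ln(1.3818×10⁻⁷/1.3623×10⁻⁴) / ln(1.3623×10⁻⁴/7.3148×10⁻³)
  = ln(0.00101431) / ln(0.0186239)
  = -6.893547 / -3.983310 ≈ 1.730608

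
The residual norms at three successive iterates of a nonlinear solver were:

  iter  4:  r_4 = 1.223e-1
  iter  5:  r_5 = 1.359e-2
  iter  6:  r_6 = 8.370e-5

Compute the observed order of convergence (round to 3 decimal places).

p ≈ ln(r_6/r_5) / ln(r_5/r_4)
  = ln(8.370e-5/1.359e-2) / ln(1.359e-2/1.223e-1)
  = ln(0.00615894) / ln(0.11112)
  = -5.089851 / -2.197145 ≈ 2.316575

2.317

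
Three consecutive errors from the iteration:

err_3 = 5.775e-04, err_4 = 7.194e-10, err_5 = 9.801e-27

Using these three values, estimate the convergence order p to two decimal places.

p ≈ ln(err_5/err_4) / ln(err_4/err_3)
  = ln(9.801e-27/7.194e-10) / ln(7.194e-10/5.775e-04)
  = ln(1.36239e-17) / ln(1.24571e-06)
  = -38.83471 / -13.59580 ≈ 2.85638

2.86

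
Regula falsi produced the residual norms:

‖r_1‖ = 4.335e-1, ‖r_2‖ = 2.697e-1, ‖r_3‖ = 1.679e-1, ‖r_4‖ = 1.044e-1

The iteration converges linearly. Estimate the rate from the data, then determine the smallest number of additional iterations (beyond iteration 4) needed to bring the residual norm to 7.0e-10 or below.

40

Rate ρ ≈ ‖r_4‖/‖r_3‖ = 1.044e-1/1.679e-1 = 0.6218.
After j more steps, ‖r_{4+j}‖ ≈ 1.044e-1·ρ^j; need ρ^j ≤ 7.0e-10/1.044e-1 = 6.70498e-09.
j ≥ ln(6.70498e-09)/ln(0.6218) = -18.8204/-0.47514 = 39.610.
So 40 more iterations are needed.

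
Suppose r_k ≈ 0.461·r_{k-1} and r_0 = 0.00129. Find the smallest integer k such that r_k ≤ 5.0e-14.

31

After k steps, r_k ≈ 0.00129·0.461^k.
Need 0.461^k ≤ 5.0e-14/0.00129 = 3.87597e-11.
k ≥ ln(3.87597e-11)/ln(0.461) = -23.9736/-0.77436 = 30.959.
Smallest integer k = 31.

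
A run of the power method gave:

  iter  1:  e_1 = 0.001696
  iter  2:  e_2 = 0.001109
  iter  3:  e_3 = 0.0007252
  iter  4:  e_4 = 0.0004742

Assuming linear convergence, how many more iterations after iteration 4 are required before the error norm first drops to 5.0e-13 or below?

Rate ρ ≈ e_4/e_3 = 0.0004742/0.0007252 = 0.6539.
After j more steps, e_{4+j} ≈ 0.0004742·ρ^j; need ρ^j ≤ 5.0e-13/0.0004742 = 1.05441e-09.
j ≥ ln(1.05441e-09)/ln(0.6539) = -20.6703/-0.42480 = 48.659.
So 49 more iterations are needed.

49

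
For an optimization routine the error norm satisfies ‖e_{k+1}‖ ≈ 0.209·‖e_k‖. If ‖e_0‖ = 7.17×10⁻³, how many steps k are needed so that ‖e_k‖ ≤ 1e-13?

16

After k steps, ‖e_k‖ ≈ 7.17×10⁻³·0.209^k.
Need 0.209^k ≤ 1e-13/7.17×10⁻³ = 1.3947e-11.
k ≥ ln(1.3947e-11)/ln(0.209) = -24.9958/-1.56542 = 15.967.
Smallest integer k = 16.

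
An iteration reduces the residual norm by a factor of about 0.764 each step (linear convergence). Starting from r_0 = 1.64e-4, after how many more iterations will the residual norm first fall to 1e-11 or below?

After k steps, r_k ≈ 1.64e-4·0.764^k.
Need 0.764^k ≤ 1e-11/1.64e-4 = 6.09756e-08.
k ≥ ln(6.09756e-08)/ln(0.764) = -16.6128/-0.26919 = 61.714.
Smallest integer k = 62.

62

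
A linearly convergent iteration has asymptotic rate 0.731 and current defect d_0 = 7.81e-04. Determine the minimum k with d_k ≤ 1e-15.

After k steps, d_k ≈ 7.81e-04·0.731^k.
Need 0.731^k ≤ 1e-15/7.81e-04 = 1.28041e-12.
k ≥ ln(1.28041e-12)/ln(0.731) = -27.3838/-0.31334 = 87.393.
Smallest integer k = 88.

88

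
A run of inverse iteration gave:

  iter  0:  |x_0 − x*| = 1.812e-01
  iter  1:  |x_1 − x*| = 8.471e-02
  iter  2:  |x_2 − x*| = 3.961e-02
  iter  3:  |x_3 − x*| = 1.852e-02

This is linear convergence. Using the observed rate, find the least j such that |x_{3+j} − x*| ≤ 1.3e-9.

22

Rate ρ ≈ |x_3 − x*|/|x_2 − x*| = 1.852e-02/3.961e-02 = 0.4676.
After j more steps, |x_{3+j} − x*| ≈ 1.852e-02·ρ^j; need ρ^j ≤ 1.3e-9/1.852e-02 = 7.01944e-08.
j ≥ ln(7.01944e-08)/ln(0.4676) = -16.4720/-0.76014 = 21.670.
So 22 more iterations are needed.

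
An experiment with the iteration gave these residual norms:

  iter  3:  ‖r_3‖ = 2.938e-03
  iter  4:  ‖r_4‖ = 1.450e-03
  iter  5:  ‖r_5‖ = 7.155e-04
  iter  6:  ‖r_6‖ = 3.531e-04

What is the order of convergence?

1

Consecutive ratios: ‖r_6‖/‖r_5‖ = 3.531e-04/7.155e-04 = 0.493501, ‖r_5‖/‖r_4‖ = 7.155e-04/1.450e-03 = 0.493448.
p ≈ ln(0.493501)/ln(0.493448) = -0.7062/-0.7063 ≈ 1.00.
So the convergence is linear (order 1).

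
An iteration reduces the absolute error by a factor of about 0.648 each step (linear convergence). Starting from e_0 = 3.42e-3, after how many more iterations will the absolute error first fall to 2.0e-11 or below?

After k steps, e_k ≈ 3.42e-3·0.648^k.
Need 0.648^k ≤ 2.0e-11/3.42e-3 = 5.84795e-09.
k ≥ ln(5.84795e-09)/ln(0.648) = -18.9572/-0.43386 = 43.694.
Smallest integer k = 44.

44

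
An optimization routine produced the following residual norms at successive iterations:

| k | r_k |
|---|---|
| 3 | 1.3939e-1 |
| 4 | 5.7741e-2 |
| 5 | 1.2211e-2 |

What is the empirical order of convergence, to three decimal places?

p ≈ ln(r_5/r_4) / ln(r_4/r_3)
  = ln(1.2211e-2/5.7741e-2) / ln(5.7741e-2/1.3939e-1)
  = ln(0.211479) / ln(0.414241)
  = -1.553630 / -0.881307 ≈ 1.762870

1.763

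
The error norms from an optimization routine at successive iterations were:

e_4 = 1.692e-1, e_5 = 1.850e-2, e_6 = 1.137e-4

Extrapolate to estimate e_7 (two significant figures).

First estimate the order: p ≈ ln(e_6/e_5) / ln(e_5/e_4) = ln(1.137e-4/1.850e-2)/ln(1.850e-2/1.692e-1) = ln(0.00614595)/ln(0.109338) ≈ 2.3006.
Then e_7 ≈ e_6·(e_6/e_5)^p = 1.137e-4·(0.00614595)^2.3006 = 1.137e-4·8.17387e-06 ≈ 9.294e-10.

9.3e-10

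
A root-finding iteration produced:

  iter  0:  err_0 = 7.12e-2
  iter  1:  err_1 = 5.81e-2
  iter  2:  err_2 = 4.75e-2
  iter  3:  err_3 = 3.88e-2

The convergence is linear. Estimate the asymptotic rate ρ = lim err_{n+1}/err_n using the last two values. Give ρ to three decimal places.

ρ ≈ err_3/err_2 = 3.88e-2/4.75e-2 = 0.81684

0.817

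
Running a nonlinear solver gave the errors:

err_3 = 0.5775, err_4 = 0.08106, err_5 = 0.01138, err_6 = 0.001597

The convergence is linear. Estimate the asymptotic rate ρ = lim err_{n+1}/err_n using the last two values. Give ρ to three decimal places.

ρ ≈ err_6/err_5 = 0.001597/0.01138 = 0.14033

0.140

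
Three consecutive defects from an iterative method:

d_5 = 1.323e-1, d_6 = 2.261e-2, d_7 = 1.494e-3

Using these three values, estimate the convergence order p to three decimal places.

1.538

p ≈ ln(d_7/d_6) / ln(d_6/d_5)
  = ln(1.494e-3/2.261e-2) / ln(2.261e-2/1.323e-1)
  = ln(0.066077) / ln(0.170899)
  = -2.716935 / -1.766683 ≈ 1.537874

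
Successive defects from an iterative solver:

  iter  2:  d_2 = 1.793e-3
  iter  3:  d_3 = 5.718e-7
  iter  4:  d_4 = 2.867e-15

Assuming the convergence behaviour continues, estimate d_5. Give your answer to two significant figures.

First estimate the order: p ≈ ln(d_4/d_3) / ln(d_3/d_2) = ln(2.867e-15/5.718e-7)/ln(5.718e-7/1.793e-3) = ln(5.01399e-09)/ln(0.000318907) ≈ 2.3739.
Then d_5 ≈ d_4·(d_4/d_3)^p = 2.867e-15·(5.01399e-09)^2.3739 = 2.867e-15·1.98183e-20 ≈ 5.682e-35.

5.7e-35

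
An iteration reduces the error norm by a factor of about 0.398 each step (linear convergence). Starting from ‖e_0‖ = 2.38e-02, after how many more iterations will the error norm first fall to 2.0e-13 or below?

28

After k steps, ‖e_k‖ ≈ 2.38e-02·0.398^k.
Need 0.398^k ≤ 2.0e-13/2.38e-02 = 8.40336e-12.
k ≥ ln(8.40336e-12)/ln(0.398) = -25.5024/-0.92130 = 27.681.
Smallest integer k = 28.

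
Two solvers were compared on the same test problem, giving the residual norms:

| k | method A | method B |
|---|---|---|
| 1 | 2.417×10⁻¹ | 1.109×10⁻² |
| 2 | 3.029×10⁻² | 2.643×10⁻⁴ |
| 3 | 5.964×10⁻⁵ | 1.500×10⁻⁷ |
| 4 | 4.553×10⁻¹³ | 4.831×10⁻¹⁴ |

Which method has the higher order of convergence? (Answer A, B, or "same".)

Method A: p ≈ ln(4.553×10⁻¹³/5.964×10⁻⁵)/ln(5.964×10⁻⁵/3.029×10⁻²) ≈ 3.00.
Method B: p ≈ ln(4.831×10⁻¹⁴/1.500×10⁻⁷)/ln(1.500×10⁻⁷/2.643×10⁻⁴) ≈ 2.00.
Method A has the higher order (≈3.0 vs ≈2.0).

A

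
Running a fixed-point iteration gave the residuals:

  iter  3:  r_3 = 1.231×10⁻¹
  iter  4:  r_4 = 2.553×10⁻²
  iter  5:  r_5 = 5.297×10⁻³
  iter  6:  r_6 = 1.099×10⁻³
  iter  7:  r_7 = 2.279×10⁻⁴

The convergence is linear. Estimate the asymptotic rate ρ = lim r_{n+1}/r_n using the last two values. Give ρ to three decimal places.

0.207

ρ ≈ r_7/r_6 = 2.279×10⁻⁴/1.099×10⁻³ = 0.20737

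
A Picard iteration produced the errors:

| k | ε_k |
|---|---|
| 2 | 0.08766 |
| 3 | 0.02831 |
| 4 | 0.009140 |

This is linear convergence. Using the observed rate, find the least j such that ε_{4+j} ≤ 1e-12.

Rate ρ ≈ ε_4/ε_3 = 0.009140/0.02831 = 0.3229.
After j more steps, ε_{4+j} ≈ 0.009140·ρ^j; need ρ^j ≤ 1e-12/0.009140 = 1.09409e-10.
j ≥ ln(1.09409e-10)/ln(0.3229) = -22.9359/-1.13041 = 20.290.
So 21 more iterations are needed.

21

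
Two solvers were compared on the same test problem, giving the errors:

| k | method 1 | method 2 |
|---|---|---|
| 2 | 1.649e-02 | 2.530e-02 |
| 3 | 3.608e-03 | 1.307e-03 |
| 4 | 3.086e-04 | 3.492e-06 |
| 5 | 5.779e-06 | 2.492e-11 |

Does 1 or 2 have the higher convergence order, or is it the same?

Method 1: p ≈ ln(5.779e-06/3.086e-04)/ln(3.086e-04/3.608e-03) ≈ 1.62.
Method 2: p ≈ ln(2.492e-11/3.492e-06)/ln(3.492e-06/1.307e-03) ≈ 2.00.
Method 2 has the higher order (≈2.0 vs ≈1.6).

2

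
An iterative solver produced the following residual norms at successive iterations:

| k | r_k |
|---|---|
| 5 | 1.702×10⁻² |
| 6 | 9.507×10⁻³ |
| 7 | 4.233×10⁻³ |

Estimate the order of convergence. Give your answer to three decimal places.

1.389

p ≈ ln(r_7/r_6) / ln(r_6/r_5)
  = ln(4.233×10⁻³/9.507×10⁻³) / ln(9.507×10⁻³/1.702×10⁻²)
  = ln(0.445251) / ln(0.558578)
  = -0.809117 / -0.582361 ≈ 1.389374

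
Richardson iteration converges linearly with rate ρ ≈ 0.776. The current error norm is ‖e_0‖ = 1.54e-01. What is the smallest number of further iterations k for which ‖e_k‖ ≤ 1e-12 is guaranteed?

After k steps, ‖e_k‖ ≈ 1.54e-01·0.776^k.
Need 0.776^k ≤ 1e-12/1.54e-01 = 6.49351e-12.
k ≥ ln(6.49351e-12)/ln(0.776) = -25.7602/-0.25360 = 101.578.
Smallest integer k = 102.

102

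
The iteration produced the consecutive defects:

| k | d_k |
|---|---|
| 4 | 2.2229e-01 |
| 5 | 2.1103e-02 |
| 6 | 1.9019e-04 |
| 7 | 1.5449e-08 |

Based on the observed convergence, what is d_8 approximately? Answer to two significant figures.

1.0e-16

First estimate the order: p ≈ ln(d_7/d_6) / ln(d_6/d_5) = ln(1.5449e-08/1.9019e-04)/ln(1.9019e-04/2.1103e-02) = ln(8.12293e-05)/ln(0.00901246) ≈ 2.0000.
Then d_8 ≈ d_7·(d_7/d_6)^p = 1.5449e-08·(8.12293e-05)^2.0000 = 1.5449e-08·6.5982e-09 ≈ 1.019e-16.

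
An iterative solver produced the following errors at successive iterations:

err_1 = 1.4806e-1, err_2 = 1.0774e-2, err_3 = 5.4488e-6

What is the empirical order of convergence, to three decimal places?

2.896

p ≈ ln(err_3/err_2) / ln(err_2/err_1)
  = ln(5.4488e-6/1.0774e-2) / ln(1.0774e-2/1.4806e-1)
  = ln(0.000505736) / ln(0.0727678)
  = -7.589496 / -2.620482 ≈ 2.896221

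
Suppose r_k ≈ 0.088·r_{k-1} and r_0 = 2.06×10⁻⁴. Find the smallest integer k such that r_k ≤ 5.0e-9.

5

After k steps, r_k ≈ 2.06×10⁻⁴·0.088^k.
Need 0.088^k ≤ 5.0e-9/2.06×10⁻⁴ = 2.42718e-05.
k ≥ ln(2.42718e-05)/ln(0.088) = -10.6262/-2.43042 = 4.372.
Smallest integer k = 5.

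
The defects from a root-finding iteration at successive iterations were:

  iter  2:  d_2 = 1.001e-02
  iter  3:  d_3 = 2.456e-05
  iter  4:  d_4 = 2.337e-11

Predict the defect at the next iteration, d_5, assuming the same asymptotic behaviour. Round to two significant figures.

3.0e-25

First estimate the order: p ≈ ln(d_4/d_3) / ln(d_3/d_2) = ln(2.337e-11/2.456e-05)/ln(2.456e-05/1.001e-02) = ln(9.51547e-07)/ln(0.00245355) ≈ 2.3069.
Then d_5 ≈ d_4·(d_4/d_3)^p = 2.337e-11·(9.51547e-07)^2.3069 = 2.337e-11·1.28482e-14 ≈ 3.003e-25.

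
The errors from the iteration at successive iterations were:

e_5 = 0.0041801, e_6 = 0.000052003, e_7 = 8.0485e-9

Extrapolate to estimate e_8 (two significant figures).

1.9e-16

First estimate the order: p ≈ ln(e_7/e_6) / ln(e_6/e_5) = ln(8.0485e-9/0.000052003)/ln(0.000052003/0.0041801) = ln(0.00015477)/ln(0.0124406) ≈ 2.0000.
Then e_8 ≈ e_7·(e_7/e_6)^p = 8.0485e-9·(0.00015477)^2.0000 = 8.0485e-9·2.39538e-08 ≈ 1.928e-16.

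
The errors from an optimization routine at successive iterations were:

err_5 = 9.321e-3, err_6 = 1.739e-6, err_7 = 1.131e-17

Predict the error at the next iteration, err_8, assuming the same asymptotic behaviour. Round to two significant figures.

First estimate the order: p ≈ ln(err_7/err_6) / ln(err_6/err_5) = ln(1.131e-17/1.739e-6)/ln(1.739e-6/9.321e-3) = ln(6.50374e-12)/ln(0.000186568) ≈ 2.9998.
Then err_8 ≈ err_7·(err_7/err_6)^p = 1.131e-17·(6.50374e-12)^2.9998 = 1.131e-17·2.7652e-34 ≈ 3.127e-51.

3.1e-51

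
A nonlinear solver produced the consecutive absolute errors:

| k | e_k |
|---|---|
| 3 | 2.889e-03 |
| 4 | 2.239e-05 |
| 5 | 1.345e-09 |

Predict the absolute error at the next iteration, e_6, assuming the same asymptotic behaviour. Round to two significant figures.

4.9e-18

First estimate the order: p ≈ ln(e_5/e_4) / ln(e_4/e_3) = ln(1.345e-09/2.239e-05)/ln(2.239e-05/2.889e-03) = ln(6.00715e-05)/ln(0.00775009) ≈ 2.0000.
Then e_6 ≈ e_5·(e_5/e_4)^p = 1.345e-09·(6.00715e-05)^2.0000 = 1.345e-09·3.60859e-09 ≈ 4.854e-18.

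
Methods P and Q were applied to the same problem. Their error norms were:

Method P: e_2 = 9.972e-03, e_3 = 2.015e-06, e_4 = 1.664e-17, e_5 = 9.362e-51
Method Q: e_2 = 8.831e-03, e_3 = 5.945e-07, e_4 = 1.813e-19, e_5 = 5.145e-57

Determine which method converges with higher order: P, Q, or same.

same

Method P: p ≈ ln(9.362e-51/1.664e-17)/ln(1.664e-17/2.015e-06) ≈ 3.00.
Method Q: p ≈ ln(5.145e-57/1.813e-19)/ln(1.813e-19/5.945e-07) ≈ 3.00.
Both orders ≈ 3.0 — effectively the same.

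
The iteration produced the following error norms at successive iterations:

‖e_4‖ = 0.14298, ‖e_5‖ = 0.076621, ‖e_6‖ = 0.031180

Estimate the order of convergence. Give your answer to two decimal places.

p ≈ ln(‖e_6‖/‖e_5‖) / ln(‖e_5‖/‖e_4‖)
  = ln(0.031180/0.076621) / ln(0.076621/0.14298)
  = ln(0.406938) / ln(0.535886)
  = -0.89909 / -0.62383 ≈ 1.44124

1.44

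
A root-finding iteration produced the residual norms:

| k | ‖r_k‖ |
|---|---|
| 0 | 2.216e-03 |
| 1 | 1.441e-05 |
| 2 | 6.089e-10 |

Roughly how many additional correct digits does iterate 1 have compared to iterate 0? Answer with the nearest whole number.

2

Digits gained ≈ log₁₀(‖r_0‖/‖r_1‖) = log₁₀(2.216e-03/1.441e-05) = log₁₀(153.782) ≈ 2.187.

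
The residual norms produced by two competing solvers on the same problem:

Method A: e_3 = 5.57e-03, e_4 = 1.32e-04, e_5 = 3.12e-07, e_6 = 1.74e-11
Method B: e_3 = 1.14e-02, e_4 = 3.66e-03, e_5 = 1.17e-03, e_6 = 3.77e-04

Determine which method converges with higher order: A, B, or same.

A

Method A: p ≈ ln(1.74e-11/3.12e-07)/ln(3.12e-07/1.32e-04) ≈ 1.62.
Method B: p ≈ ln(3.77e-04/1.17e-03)/ln(1.17e-03/3.66e-03) ≈ 0.99.
Method A has the higher order (≈1.6 vs ≈1.0).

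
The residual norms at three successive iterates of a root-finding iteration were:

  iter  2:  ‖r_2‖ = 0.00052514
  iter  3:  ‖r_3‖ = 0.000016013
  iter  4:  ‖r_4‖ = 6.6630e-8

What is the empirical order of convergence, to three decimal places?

1.571

p ≈ ln(‖r_4‖/‖r_3‖) / ln(‖r_3‖/‖r_2‖)
  = ln(6.6630e-8/0.000016013) / ln(0.000016013/0.00052514)
  = ln(0.00416099) / ln(0.0304928)
  = -5.482002 / -3.490265 ≈ 1.570655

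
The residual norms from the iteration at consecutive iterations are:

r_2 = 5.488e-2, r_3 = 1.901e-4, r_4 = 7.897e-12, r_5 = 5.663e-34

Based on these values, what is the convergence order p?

Consecutive ratios: r_5/r_4 = 5.663e-34/7.897e-12 = 7.17108e-23, r_4/r_3 = 7.897e-12/1.901e-4 = 4.15413e-08.
p ≈ ln(7.17108e-23)/ln(4.15413e-08) = -50.9894/-16.9966 ≈ 3.00.
So the convergence is cubic (order 3).

3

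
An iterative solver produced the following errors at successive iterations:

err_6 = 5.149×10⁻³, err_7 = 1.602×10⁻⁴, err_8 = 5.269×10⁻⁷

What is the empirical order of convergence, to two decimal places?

p ≈ ln(err_8/err_7) / ln(err_7/err_6)
  = ln(5.269×10⁻⁷/1.602×10⁻⁴) / ln(1.602×10⁻⁴/5.149×10⁻³)
  = ln(0.00328901) / ln(0.0311128)
  = -5.71717 / -3.47014 ≈ 1.64753

1.65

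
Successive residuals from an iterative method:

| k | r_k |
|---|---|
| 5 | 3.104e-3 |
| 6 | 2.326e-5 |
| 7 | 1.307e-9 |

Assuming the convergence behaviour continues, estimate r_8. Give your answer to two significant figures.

4.1e-18

First estimate the order: p ≈ ln(r_7/r_6) / ln(r_6/r_5) = ln(1.307e-9/2.326e-5)/ln(2.326e-5/3.104e-3) = ln(5.61909e-05)/ln(0.00749356) ≈ 1.9999.
Then r_8 ≈ r_7·(r_7/r_6)^p = 1.307e-9·(5.61909e-05)^1.9999 = 1.307e-9·3.16051e-09 ≈ 4.131e-18.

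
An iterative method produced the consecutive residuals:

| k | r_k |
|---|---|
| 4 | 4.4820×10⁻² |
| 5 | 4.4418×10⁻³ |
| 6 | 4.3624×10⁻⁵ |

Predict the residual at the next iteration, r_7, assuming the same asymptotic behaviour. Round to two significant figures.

First estimate the order: p ≈ ln(r_6/r_5) / ln(r_5/r_4) = ln(4.3624×10⁻⁵/4.4418×10⁻³)/ln(4.4418×10⁻³/4.4820×10⁻²) = ln(0.00982124)/ln(0.0991031) ≈ 2.0000.
Then r_7 ≈ r_6·(r_6/r_5)^p = 4.3624×10⁻⁵·(0.00982124)^2.0000 = 4.3624×10⁻⁵·9.64568e-05 ≈ 4.208e-09.

4.2e-9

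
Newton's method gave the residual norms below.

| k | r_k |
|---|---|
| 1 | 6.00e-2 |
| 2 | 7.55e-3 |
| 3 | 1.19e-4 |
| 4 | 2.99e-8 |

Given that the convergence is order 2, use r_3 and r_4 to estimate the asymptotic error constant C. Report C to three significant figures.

2.11

C ≈ r_4 / r_3^2
  = 2.99e-8 / (1.19e-4)^2
  = 2.99e-8 / 1.4161e-08 ≈ 2.1114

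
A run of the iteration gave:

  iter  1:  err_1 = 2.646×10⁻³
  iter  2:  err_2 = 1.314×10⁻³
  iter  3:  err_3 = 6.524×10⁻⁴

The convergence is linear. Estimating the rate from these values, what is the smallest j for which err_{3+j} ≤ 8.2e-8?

Rate ρ ≈ err_3/err_2 = 6.524×10⁻⁴/1.314×10⁻³ = 0.4965.
After j more steps, err_{3+j} ≈ 6.524×10⁻⁴·ρ^j; need ρ^j ≤ 8.2e-8/6.524×10⁻⁴ = 0.00012569.
j ≥ ln(0.00012569)/ln(0.4965) = -8.9817/-0.70017 = 12.828.
So 13 more iterations are needed.

13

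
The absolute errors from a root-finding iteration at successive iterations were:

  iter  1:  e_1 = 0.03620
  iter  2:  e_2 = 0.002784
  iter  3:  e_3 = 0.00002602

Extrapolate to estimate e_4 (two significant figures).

5.2e-9

First estimate the order: p ≈ ln(e_3/e_2) / ln(e_2/e_1) = ln(0.00002602/0.002784)/ln(0.002784/0.03620) = ln(0.00934626)/ln(0.0769061) ≈ 1.8216.
Then e_4 ≈ e_3·(e_3/e_2)^p = 0.00002602·(0.00934626)^1.8216 = 0.00002602·0.000201055 ≈ 5.231e-09.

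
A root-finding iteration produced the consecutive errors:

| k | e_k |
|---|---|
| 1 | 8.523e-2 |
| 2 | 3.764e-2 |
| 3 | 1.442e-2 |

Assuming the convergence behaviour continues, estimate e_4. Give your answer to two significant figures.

4.7e-3

First estimate the order: p ≈ ln(e_3/e_2) / ln(e_2/e_1) = ln(1.442e-2/3.764e-2)/ln(3.764e-2/8.523e-2) = ln(0.383103)/ln(0.441629) ≈ 1.1739.
Then e_4 ≈ e_3·(e_3/e_2)^p = 1.442e-2·(0.383103)^1.1739 = 1.442e-2·0.324231 ≈ 0.004675.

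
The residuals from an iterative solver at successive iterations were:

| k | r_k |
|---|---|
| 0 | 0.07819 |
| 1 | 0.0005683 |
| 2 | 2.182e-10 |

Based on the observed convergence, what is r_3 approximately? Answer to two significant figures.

First estimate the order: p ≈ ln(r_2/r_1) / ln(r_1/r_0) = ln(2.182e-10/0.0005683)/ln(0.0005683/0.07819) = ln(3.83952e-07)/ln(0.00726819) ≈ 3.0000.
Then r_3 ≈ r_2·(r_2/r_1)^p = 2.182e-10·(3.83952e-07)^3.0000 = 2.182e-10·5.66019e-20 ≈ 1.235e-29.

1.2e-29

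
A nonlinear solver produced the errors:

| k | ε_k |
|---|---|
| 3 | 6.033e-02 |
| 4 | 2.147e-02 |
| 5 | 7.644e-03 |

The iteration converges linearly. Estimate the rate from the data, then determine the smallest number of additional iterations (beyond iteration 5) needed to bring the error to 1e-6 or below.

9

Rate ρ ≈ ε_5/ε_4 = 7.644e-03/2.147e-02 = 0.3560.
After j more steps, ε_{5+j} ≈ 7.644e-03·ρ^j; need ρ^j ≤ 1e-6/7.644e-03 = 0.000130822.
j ≥ ln(0.000130822)/ln(0.3560) = -8.9417/-1.03282 = 8.658.
So 9 more iterations are needed.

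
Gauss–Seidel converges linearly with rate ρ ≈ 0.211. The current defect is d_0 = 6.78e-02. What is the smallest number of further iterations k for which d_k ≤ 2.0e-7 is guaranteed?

9

After k steps, d_k ≈ 6.78e-02·0.211^k.
Need 0.211^k ≤ 2.0e-7/6.78e-02 = 2.94985e-06.
k ≥ ln(2.94985e-06)/ln(0.211) = -12.7338/-1.55590 = 8.184.
Smallest integer k = 9.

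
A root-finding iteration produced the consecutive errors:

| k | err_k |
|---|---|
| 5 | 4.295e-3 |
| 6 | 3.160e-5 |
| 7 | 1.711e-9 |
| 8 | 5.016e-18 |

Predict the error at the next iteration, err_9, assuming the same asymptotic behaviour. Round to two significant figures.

First estimate the order: p ≈ ln(err_8/err_7) / ln(err_7/err_6) = ln(5.016e-18/1.711e-9)/ln(1.711e-9/3.160e-5) = ln(2.93162e-09)/ln(5.41456e-05) ≈ 2.0000.
Then err_9 ≈ err_8·(err_8/err_7)^p = 5.016e-18·(2.93162e-09)^2.0000 = 5.016e-18·8.5944e-18 ≈ 4.311e-35.

4.3e-35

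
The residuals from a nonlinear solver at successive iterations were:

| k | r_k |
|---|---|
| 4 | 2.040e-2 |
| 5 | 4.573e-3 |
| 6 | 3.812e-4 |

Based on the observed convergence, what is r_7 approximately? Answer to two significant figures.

6.1e-6

First estimate the order: p ≈ ln(r_6/r_5) / ln(r_5/r_4) = ln(3.812e-4/4.573e-3)/ln(4.573e-3/2.040e-2) = ln(0.0833588)/ln(0.224167) ≈ 1.6615.
Then r_7 ≈ r_6·(r_6/r_5)^p = 3.812e-4·(0.0833588)^1.6615 = 3.812e-4·0.0161124 ≈ 6.142e-06.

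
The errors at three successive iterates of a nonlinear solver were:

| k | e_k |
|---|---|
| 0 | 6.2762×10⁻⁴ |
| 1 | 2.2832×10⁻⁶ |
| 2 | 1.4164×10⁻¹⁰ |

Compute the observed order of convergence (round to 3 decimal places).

1.725

p ≈ ln(e_2/e_1) / ln(e_1/e_0)
  = ln(1.4164×10⁻¹⁰/2.2832×10⁻⁶) / ln(2.2832×10⁻⁶/6.2762×10⁻⁴)
  = ln(6.20357e-05) / ln(0.00363787)
  = -9.687801 / -5.616357 ≈ 1.724926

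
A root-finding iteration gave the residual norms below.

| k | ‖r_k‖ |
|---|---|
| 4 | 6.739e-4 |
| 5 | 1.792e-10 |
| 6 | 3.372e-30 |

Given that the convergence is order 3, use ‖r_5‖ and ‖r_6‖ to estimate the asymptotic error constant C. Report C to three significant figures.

0.586

C ≈ ‖r_6‖ / ‖r_5‖^3
  = 3.372e-30 / (1.792e-10)^3
  = 3.372e-30 / 5.75459e-30 ≈ 0.58597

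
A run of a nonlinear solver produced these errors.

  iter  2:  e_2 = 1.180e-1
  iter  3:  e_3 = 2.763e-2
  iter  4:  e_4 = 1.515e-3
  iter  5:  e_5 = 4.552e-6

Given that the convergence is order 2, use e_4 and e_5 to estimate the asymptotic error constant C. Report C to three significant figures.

1.98

C ≈ e_5 / e_4^2
  = 4.552e-6 / (1.515e-3)^2
  = 4.552e-6 / 2.29523e-06 ≈ 1.9832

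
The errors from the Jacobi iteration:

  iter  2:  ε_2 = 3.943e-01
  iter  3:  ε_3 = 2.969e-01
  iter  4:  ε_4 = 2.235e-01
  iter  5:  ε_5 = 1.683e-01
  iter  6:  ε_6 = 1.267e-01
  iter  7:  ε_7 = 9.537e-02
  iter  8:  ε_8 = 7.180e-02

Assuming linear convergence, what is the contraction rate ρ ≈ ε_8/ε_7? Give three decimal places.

ρ ≈ ε_8/ε_7 = 7.180e-02/9.537e-02 = 0.75286

0.753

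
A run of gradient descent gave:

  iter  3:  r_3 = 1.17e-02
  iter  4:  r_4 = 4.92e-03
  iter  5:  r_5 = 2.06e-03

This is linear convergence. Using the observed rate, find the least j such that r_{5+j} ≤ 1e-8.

15

Rate ρ ≈ r_5/r_4 = 2.06e-03/4.92e-03 = 0.4187.
After j more steps, r_{5+j} ≈ 2.06e-03·ρ^j; need ρ^j ≤ 1e-8/2.06e-03 = 4.85437e-06.
j ≥ ln(4.85437e-06)/ln(0.4187) = -12.2356/-0.87060 = 14.054.
So 15 more iterations are needed.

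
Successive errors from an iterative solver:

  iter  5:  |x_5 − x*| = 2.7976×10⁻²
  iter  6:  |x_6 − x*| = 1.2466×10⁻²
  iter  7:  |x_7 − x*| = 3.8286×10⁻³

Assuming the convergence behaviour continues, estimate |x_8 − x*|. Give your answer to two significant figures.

6.8e-4

First estimate the order: p ≈ ln(|x_7 − x*|/|x_6 − x*|) / ln(|x_6 − x*|/|x_5 − x*|) = ln(3.8286×10⁻³/1.2466×10⁻²)/ln(1.2466×10⁻²/2.7976×10⁻²) = ln(0.307123)/ln(0.445596) ≈ 1.4604.
Then |x_8 − x*| ≈ |x_7 − x*|·(|x_7 − x*|/|x_6 − x*|)^p = 3.8286×10⁻³·(0.307123)^1.4604 = 3.8286×10⁻³·0.178349 ≈ 0.0006828.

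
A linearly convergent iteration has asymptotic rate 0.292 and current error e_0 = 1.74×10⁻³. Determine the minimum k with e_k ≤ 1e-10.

14

After k steps, e_k ≈ 1.74×10⁻³·0.292^k.
Need 0.292^k ≤ 1e-10/1.74×10⁻³ = 5.74713e-08.
k ≥ ln(5.74713e-08)/ln(0.292) = -16.6720/-1.23100 = 13.543.
Smallest integer k = 14.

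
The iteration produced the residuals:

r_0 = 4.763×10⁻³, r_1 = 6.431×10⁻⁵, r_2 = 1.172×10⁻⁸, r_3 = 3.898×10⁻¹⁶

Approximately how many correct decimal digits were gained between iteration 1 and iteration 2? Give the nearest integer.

Digits gained ≈ log₁₀(r_1/r_2) = log₁₀(6.431×10⁻⁵/1.172×10⁻⁸) = log₁₀(5487.2) ≈ 3.739.

4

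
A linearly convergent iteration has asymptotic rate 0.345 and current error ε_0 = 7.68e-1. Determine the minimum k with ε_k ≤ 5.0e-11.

23

After k steps, ε_k ≈ 7.68e-1·0.345^k.
Need 0.345^k ≤ 5.0e-11/7.68e-1 = 6.51042e-11.
k ≥ ln(6.51042e-11)/ln(0.345) = -23.4550/-1.06421 = 22.040.
Smallest integer k = 23.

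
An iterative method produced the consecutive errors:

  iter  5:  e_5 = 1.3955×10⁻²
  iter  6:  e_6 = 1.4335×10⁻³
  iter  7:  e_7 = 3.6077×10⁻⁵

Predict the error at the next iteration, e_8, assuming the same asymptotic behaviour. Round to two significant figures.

First estimate the order: p ≈ ln(e_7/e_6) / ln(e_6/e_5) = ln(3.6077×10⁻⁵/1.4335×10⁻³)/ln(1.4335×10⁻³/1.3955×10⁻²) = ln(0.0251671)/ln(0.102723) ≈ 1.6180.
Then e_8 ≈ e_7·(e_7/e_6)^p = 3.6077×10⁻⁵·(0.0251671)^1.6180 = 3.6077×10⁻⁵·0.00258552 ≈ 9.328e-08.

9.3e-8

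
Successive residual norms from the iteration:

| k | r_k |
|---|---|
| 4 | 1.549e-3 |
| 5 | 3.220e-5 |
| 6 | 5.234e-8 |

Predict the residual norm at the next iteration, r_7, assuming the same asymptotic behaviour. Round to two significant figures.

First estimate the order: p ≈ ln(r_6/r_5) / ln(r_5/r_4) = ln(5.234e-8/3.220e-5)/ln(3.220e-5/1.549e-3) = ln(0.00162547)/ln(0.0207876) ≈ 1.6580.
Then r_7 ≈ r_6·(r_6/r_5)^p = 5.234e-8·(0.00162547)^1.6580 = 5.234e-8·2.37576e-05 ≈ 1.243e-12.

1.2e-12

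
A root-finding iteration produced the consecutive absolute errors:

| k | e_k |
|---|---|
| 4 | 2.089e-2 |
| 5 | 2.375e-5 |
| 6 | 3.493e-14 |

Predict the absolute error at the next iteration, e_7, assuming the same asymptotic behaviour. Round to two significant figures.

First estimate the order: p ≈ ln(e_6/e_5) / ln(e_5/e_4) = ln(3.493e-14/2.375e-5)/ln(2.375e-5/2.089e-2) = ln(1.47074e-09)/ln(0.00113691) ≈ 2.9999.
Then e_7 ≈ e_6·(e_6/e_5)^p = 3.493e-14·(1.47074e-09)^2.9999 = 3.493e-14·3.1878e-27 ≈ 1.113e-40.

1.1e-40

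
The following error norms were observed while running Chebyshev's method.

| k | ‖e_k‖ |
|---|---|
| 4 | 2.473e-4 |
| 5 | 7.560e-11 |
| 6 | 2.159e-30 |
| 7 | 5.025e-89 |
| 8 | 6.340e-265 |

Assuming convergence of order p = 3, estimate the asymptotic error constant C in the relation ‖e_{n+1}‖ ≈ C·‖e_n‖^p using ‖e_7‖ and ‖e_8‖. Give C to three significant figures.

C ≈ ‖e_8‖ / ‖e_7‖^3
  = 6.340e-265 / (5.025e-89)^3
  = 6.340e-265 / 1.26884e-265 ≈ 4.9967

5.00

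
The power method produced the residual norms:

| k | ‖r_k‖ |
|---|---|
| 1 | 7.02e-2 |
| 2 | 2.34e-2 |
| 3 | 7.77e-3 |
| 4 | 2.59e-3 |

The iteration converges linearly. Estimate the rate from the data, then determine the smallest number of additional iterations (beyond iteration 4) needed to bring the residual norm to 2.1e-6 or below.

7

Rate ρ ≈ ‖r_4‖/‖r_3‖ = 2.59e-3/7.77e-3 = 0.3333.
After j more steps, ‖r_{4+j}‖ ≈ 2.59e-3·ρ^j; need ρ^j ≤ 2.1e-6/2.59e-3 = 0.000810811.
j ≥ ln(0.000810811)/ln(0.3333) = -7.1175/-1.09871 = 6.478.
So 7 more iterations are needed.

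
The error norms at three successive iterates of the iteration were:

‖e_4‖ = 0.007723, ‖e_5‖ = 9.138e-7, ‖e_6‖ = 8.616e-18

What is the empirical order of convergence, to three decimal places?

p ≈ ln(‖e_6‖/‖e_5‖) / ln(‖e_5‖/‖e_4‖)
  = ln(8.616e-18/9.138e-7) / ln(9.138e-7/0.007723)
  = ln(9.42876e-12) / ln(0.000118322)
  = -25.387257 / -9.042101 ≈ 2.807672

2.808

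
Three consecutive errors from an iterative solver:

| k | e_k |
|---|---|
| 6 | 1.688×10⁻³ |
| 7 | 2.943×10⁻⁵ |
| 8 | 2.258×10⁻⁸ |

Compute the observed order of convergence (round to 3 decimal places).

1.771

p ≈ ln(e_8/e_7) / ln(e_7/e_6)
  = ln(2.258×10⁻⁸/2.943×10⁻⁵) / ln(2.943×10⁻⁵/1.688×10⁻³)
  = ln(0.000767244) / ln(0.0174348)
  = -7.172706 / -4.049287 ≈ 1.771350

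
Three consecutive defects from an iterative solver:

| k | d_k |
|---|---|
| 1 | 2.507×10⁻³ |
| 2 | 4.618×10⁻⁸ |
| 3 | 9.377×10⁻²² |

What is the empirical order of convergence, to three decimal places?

p ≈ ln(d_3/d_2) / ln(d_2/d_1)
  = ln(9.377×10⁻²²/4.618×10⁻⁸) / ln(4.618×10⁻⁸/2.507×10⁻³)
  = ln(2.03053e-14) / ln(1.84204e-05)
  = -31.527894 / -10.902052 ≈ 2.891923

2.892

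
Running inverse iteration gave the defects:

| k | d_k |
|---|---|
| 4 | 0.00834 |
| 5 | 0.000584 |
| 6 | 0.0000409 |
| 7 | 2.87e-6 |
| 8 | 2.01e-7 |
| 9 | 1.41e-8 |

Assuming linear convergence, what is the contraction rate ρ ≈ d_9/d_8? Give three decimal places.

0.070

ρ ≈ d_9/d_8 = 1.41e-8/2.01e-7 = 0.07015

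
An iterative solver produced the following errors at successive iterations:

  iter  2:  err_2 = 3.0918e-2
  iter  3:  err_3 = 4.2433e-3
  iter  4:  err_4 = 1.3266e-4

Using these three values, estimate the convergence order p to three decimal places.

1.745

p ≈ ln(err_4/err_3) / ln(err_3/err_2)
  = ln(1.3266e-4/4.2433e-3) / ln(4.2433e-3/3.0918e-2)
  = ln(0.0312634) / ln(0.137244)
  = -3.465307 / -1.985995 ≈ 1.744872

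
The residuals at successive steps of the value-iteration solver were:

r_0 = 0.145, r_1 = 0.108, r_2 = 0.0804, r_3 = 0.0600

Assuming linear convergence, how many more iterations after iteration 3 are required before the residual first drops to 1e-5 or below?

Rate ρ ≈ r_3/r_2 = 0.0600/0.0804 = 0.7463.
After j more steps, r_{3+j} ≈ 0.0600·ρ^j; need ρ^j ≤ 1e-5/0.0600 = 0.000166667.
j ≥ ln(0.000166667)/ln(0.7463) = -8.6995/-0.29263 = 29.729.
So 30 more iterations are needed.

30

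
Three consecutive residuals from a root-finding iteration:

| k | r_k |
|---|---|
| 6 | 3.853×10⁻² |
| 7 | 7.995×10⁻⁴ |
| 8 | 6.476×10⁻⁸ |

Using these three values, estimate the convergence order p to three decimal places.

p ≈ ln(r_8/r_7) / ln(r_7/r_6)
  = ln(6.476×10⁻⁸/7.995×10⁻⁴) / ln(7.995×10⁻⁴/3.853×10⁻²)
  = ln(8.10006e-05) / ln(0.0207501)
  = -9.421054 / -3.875204 ≈ 2.431112

2.431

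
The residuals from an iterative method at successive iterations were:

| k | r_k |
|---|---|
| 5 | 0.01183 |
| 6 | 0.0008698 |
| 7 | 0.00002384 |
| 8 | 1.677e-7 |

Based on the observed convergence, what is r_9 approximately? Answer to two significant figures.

1.8e-10

First estimate the order: p ≈ ln(r_8/r_7) / ln(r_7/r_6) = ln(1.677e-7/0.00002384)/ln(0.00002384/0.0008698) = ln(0.0070344)/ln(0.0274086) ≈ 1.3781.
Then r_9 ≈ r_8·(r_8/r_7)^p = 1.677e-7·(0.0070344)^1.3781 = 1.677e-7·0.0010796 ≈ 1.81e-10.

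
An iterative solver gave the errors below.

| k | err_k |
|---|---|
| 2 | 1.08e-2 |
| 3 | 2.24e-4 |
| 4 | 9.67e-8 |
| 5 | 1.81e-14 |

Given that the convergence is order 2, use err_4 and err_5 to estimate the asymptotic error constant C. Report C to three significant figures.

1.94

C ≈ err_5 / err_4^2
  = 1.81e-14 / (9.67e-8)^2
  = 1.81e-14 / 9.35089e-15 ≈ 1.9356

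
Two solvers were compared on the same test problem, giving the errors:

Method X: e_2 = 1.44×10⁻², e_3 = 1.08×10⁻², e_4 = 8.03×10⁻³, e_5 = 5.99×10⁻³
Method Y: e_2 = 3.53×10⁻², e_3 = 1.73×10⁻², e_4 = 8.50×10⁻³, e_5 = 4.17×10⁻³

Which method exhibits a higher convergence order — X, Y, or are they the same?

Method X: p ≈ ln(5.99×10⁻³/8.03×10⁻³)/ln(8.03×10⁻³/1.08×10⁻²) ≈ 0.99.
Method Y: p ≈ ln(4.17×10⁻³/8.50×10⁻³)/ln(8.50×10⁻³/1.73×10⁻²) ≈ 1.00.
Both orders ≈ 1.0 — effectively the same.

same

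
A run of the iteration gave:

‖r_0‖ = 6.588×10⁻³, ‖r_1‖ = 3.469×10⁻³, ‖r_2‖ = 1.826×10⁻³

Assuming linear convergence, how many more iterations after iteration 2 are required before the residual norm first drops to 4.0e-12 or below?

Rate ρ ≈ ‖r_2‖/‖r_1‖ = 1.826×10⁻³/3.469×10⁻³ = 0.5264.
After j more steps, ‖r_{2+j}‖ ≈ 1.826×10⁻³·ρ^j; need ρ^j ≤ 4.0e-12/1.826×10⁻³ = 2.19058e-09.
j ≥ ln(2.19058e-09)/ln(0.5264) = -19.9391/-0.64169 = 31.073.
So 32 more iterations are needed.

32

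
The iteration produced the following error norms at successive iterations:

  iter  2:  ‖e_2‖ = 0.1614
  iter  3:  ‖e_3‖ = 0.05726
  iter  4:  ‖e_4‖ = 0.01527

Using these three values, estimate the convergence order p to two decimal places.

1.28

p ≈ ln(‖e_4‖/‖e_3‖) / ln(‖e_3‖/‖e_2‖)
  = ln(0.01527/0.05726) / ln(0.05726/0.1614)
  = ln(0.266678) / ln(0.354771)
  = -1.32171 / -1.03628 ≈ 1.27544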